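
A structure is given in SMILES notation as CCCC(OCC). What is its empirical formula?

Atom tally by fragment:
  CH3 → C:1 H:3
  CH2 → C:1 H:2
  CH2 → C:1 H:2
  CH2OC2H5 → C:3 H:7 O:1
Element totals:
  C: 6
  H: 14
  O: 1
Molecular formula: C6H14O.
gcd of subscripts (6, 14, 1) = 1, so the empirical formula equals the molecular formula.

C6H14O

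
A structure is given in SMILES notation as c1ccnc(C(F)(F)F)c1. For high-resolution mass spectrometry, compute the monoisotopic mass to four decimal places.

Atom tally by fragment:
  pyridine ring core → C:5 H:5 N:1
  (− 1 ring H displaced by substituents)
  + CF3 → C:1 F:3
Element totals:
  C: 6
  H: 4
  F: 3
  N: 1
Molecular formula: C6H4F3N.
  M = 6(12.0) + 4(1.007825) + 3(18.998403) + 14.003074
    = 72.000000 + 4.031300 + 56.995209 + 14.003074 = 147.029583

147.0296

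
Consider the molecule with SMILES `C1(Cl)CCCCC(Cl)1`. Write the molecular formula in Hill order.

Atom tally by fragment:
  cyclohexane ring core → C:6 H:12
  (− 2 ring H displaced by substituents)
  + Cl → Cl:1
  + Cl → Cl:1
Element totals:
  C: 6
  H: 10
  Cl: 2

C6H10Cl2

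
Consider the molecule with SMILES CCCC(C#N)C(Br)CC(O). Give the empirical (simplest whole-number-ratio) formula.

Atom tally by fragment:
  CH3 → C:1 H:3
  CH2 → C:1 H:2
  CH2 → C:1 H:2
  CH(CN) → C:2 H:1 N:1
  CH(Br) → C:1 H:1 Br:1
  CH2 → C:1 H:2
  CH2OH → C:1 H:3 O:1
Element totals:
  C: 8
  H: 14
  Br: 1
  N: 1
  O: 1
Molecular formula: C8H14BrNO.
gcd of subscripts (1, 8, 14, 1, 1) = 1, so the empirical formula equals the molecular formula.

C8H14BrNO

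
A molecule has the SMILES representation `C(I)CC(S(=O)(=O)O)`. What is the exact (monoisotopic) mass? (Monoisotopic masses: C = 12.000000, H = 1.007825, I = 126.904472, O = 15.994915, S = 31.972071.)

249.9161

Atom tally by fragment:
  ICH2 → C:1 H:2 I:1
  CH2 → C:1 H:2
  CH2SO3H → C:1 H:3 S:1 O:3
Element totals:
  C: 3
  H: 7
  I: 1
  O: 3
  S: 1
Molecular formula: C3H7IO3S.
  M = 3(12.0) + 7(1.007825) + 126.904472 + 3(15.994915) + 31.972071
    = 36.000000 + 7.054775 + 126.904472 + 47.984745 + 31.972071 = 249.916063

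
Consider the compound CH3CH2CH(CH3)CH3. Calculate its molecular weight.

Element totals:
  C: 5
  H: 12
Molecular formula: C5H12.
  M = 5(12.011) + 12(1.008)
    = 60.055 + 12.096 = 72.151

72.15 g/mol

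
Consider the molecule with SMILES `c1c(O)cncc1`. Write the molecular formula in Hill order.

C5H5NO

Atom tally by fragment:
  pyridine ring core → C:5 H:5 N:1
  (− 1 ring H displaced by substituents)
  + OH → O:1 H:1
Element totals:
  C: 5
  H: 5
  N: 1
  O: 1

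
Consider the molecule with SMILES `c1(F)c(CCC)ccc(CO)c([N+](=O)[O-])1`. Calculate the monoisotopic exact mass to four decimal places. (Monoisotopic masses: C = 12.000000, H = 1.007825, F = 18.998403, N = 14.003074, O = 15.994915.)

213.0801

Atom tally by fragment:
  benzene ring core → C:6 H:6
  (− 4 ring H displaced by substituents)
  + F → F:1
  + CH2CH2CH3 → C:3 H:7
  + CH2OH → C:1 H:3 O:1
  + NO2 → N:1 O:2
Element totals:
  C: 10
  H: 12
  F: 1
  N: 1
  O: 3
Molecular formula: C10H12FNO3.
  M = 10(12.0) + 12(1.007825) + 18.998403 + 14.003074 + 3(15.994915)
    = 120.000000 + 12.093900 + 18.998403 + 14.003074 + 47.984745 = 213.080122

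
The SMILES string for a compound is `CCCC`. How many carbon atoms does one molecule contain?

Atom tally by fragment:
  CH3 → C:1 H:3
  CH2 → C:1 H:2
  CH2 → C:1 H:2
  CH3 → C:1 H:3
Element totals:
  C: 4
  H: 10

4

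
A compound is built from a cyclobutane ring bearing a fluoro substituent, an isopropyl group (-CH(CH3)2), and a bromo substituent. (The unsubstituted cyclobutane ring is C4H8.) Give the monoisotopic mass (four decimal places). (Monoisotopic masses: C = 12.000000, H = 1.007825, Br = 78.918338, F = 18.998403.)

Atom tally by fragment:
  cyclobutane ring core → C:4 H:8
  (− 3 ring H displaced by substituents)
  + F → F:1
  + CH(CH3)2 → C:3 H:7
  + Br → Br:1
Element totals:
  C: 7
  H: 12
  Br: 1
  F: 1
Molecular formula: C7H12BrF.
  M = 7(12.0) + 12(1.007825) + 78.918338 + 18.998403
    = 84.000000 + 12.093900 + 78.918338 + 18.998403 = 194.010641

194.0106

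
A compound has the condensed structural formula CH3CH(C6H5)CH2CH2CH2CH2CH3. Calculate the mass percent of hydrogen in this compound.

Element totals:
  C: 13
  H: 20
Molecular formula: C13H20.
Molar mass = 176.303 g/mol.
Mass from H: 20 × 1.008 = 20.160 g/mol.
%H = 20.160 / 176.303 × 100 = 11.43%.

11.43%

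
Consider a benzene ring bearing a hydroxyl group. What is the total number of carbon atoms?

Atom tally by fragment:
  benzene ring core → C:6 H:6
  (− 1 ring H displaced by substituents)
  + OH → O:1 H:1
Element totals:
  C: 6
  H: 6
  O: 1

6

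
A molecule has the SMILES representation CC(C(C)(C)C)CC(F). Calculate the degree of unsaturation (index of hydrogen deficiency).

Atom tally by fragment:
  CH3 → C:1 H:3
  CH(C(CH3)3) → C:5 H:10
  CH2 → C:1 H:2
  CH2F → C:1 H:2 F:1
Element totals:
  C: 8
  H: 17
  F: 1
Molecular formula: C8H17F.
DoU = (2C + 2 + N − H − X) / 2 = (2·8 + 2 + 0 − 17 − 1) / 2 = 0.

0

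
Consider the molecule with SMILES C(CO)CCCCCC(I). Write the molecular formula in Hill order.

Atom tally by fragment:
  HOCH2CH2 → C:2 H:5 O:1
  CH2 → C:1 H:2
  CH2 → C:1 H:2
  CH2 → C:1 H:2
  CH2 → C:1 H:2
  CH2 → C:1 H:2
  CH2I → C:1 H:2 I:1
Element totals:
  C: 8
  H: 17
  I: 1
  O: 1

C8H17IO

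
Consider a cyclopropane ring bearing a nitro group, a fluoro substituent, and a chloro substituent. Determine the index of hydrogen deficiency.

Atom tally by fragment:
  cyclopropane ring core → C:3 H:6
  (− 3 ring H displaced by substituents)
  + NO2 → N:1 O:2
  + F → F:1
  + Cl → Cl:1
Element totals:
  C: 3
  H: 3
  Cl: 1
  F: 1
  N: 1
  O: 2
Molecular formula: C3H3ClFNO2.
DoU = (2C + 2 + N − H − X) / 2 = (2·3 + 2 + 1 − 3 − 2) / 2 = 2.

2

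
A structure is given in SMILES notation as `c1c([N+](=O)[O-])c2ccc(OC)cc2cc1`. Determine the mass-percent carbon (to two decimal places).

65.02%

Atom tally by fragment:
  naphthalene ring system core → C:10 H:8
  (− 2 ring H displaced by substituents)
  + NO2 → N:1 O:2
  + OCH3 → C:1 H:3 O:1
Element totals:
  C: 11
  H: 9
  N: 1
  O: 3
Molecular formula: C11H9NO3.
Molar mass = 203.197 g/mol.
Mass from C: 11 × 12.011 = 132.121 g/mol.
%C = 132.121 / 203.197 × 100 = 65.02%.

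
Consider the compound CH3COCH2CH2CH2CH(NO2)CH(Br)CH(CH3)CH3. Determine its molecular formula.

C10H18BrNO3

Atom tally by fragment:
  CH3COCH2 → C:3 H:5 O:1
  CH2 → C:1 H:2
  CH2 → C:1 H:2
  CH(NO2) → C:1 H:1 N:1 O:2
  CH(Br) → C:1 H:1 Br:1
  CH(CH3) → C:2 H:4
  CH3 → C:1 H:3
Element totals:
  C: 10
  H: 18
  Br: 1
  N: 1
  O: 3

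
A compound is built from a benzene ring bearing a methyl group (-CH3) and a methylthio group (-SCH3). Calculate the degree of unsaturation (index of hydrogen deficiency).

4

Atom tally by fragment:
  benzene ring core → C:6 H:6
  (− 2 ring H displaced by substituents)
  + CH3 → C:1 H:3
  + SCH3 → C:1 H:3 S:1
Element totals:
  C: 8
  H: 10
  S: 1
Molecular formula: C8H10S.
DoU = (2C + 2 + N − H − X) / 2 = (2·8 + 2 + 0 − 10 − 0) / 2 = 4.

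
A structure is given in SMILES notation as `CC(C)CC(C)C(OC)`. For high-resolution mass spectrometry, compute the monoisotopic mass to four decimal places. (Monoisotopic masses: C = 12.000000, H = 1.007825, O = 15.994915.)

Atom tally by fragment:
  CH3 → C:1 H:3
  CH(CH3) → C:2 H:4
  CH2 → C:1 H:2
  CH(CH3) → C:2 H:4
  CH2OCH3 → C:2 H:5 O:1
Element totals:
  C: 8
  H: 18
  O: 1
Molecular formula: C8H18O.
  M = 8(12.0) + 18(1.007825) + 15.994915
    = 96.000000 + 18.140850 + 15.994915 = 130.135765

130.1358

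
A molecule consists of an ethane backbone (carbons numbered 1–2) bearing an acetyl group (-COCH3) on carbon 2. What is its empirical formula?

Atom tally by fragment:
  CH3 → C:1 H:3
  CH2COCH3 → C:3 H:5 O:1
Element totals:
  C: 4
  H: 8
  O: 1
Molecular formula: C4H8O.
gcd of subscripts (4, 8, 1) = 1, so the empirical formula equals the molecular formula.

C4H8O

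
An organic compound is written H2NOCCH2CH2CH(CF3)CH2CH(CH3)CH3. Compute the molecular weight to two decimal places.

211.23 g/mol

Atom tally by fragment:
  H2NOCCH2 → C:2 H:4 O:1 N:1
  CH2 → C:1 H:2
  CH(CF3) → C:2 H:1 F:3
  CH2 → C:1 H:2
  CH(CH3) → C:2 H:4
  CH3 → C:1 H:3
Element totals:
  C: 9
  H: 16
  F: 3
  N: 1
  O: 1
Molecular formula: C9H16F3NO.
  M = 9(12.011) + 16(1.008) + 3(18.998) + 14.007 + 15.999
    = 108.099 + 16.128 + 56.994 + 14.007 + 15.999 = 211.227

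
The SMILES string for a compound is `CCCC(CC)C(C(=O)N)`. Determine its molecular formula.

Atom tally by fragment:
  CH3 → C:1 H:3
  CH2 → C:1 H:2
  CH2 → C:1 H:2
  CH(C2H5) → C:3 H:6
  CH2CONH2 → C:2 H:4 O:1 N:1
Element totals:
  C: 8
  H: 17
  N: 1
  O: 1

C8H17NO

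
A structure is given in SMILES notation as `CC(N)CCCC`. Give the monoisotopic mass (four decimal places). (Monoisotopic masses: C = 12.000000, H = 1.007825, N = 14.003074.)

101.1204

Atom tally by fragment:
  CH3 → C:1 H:3
  CH(NH2) → C:1 H:3 N:1
  CH2 → C:1 H:2
  CH2 → C:1 H:2
  CH2 → C:1 H:2
  CH3 → C:1 H:3
Element totals:
  C: 6
  H: 15
  N: 1
Molecular formula: C6H15N.
  M = 6(12.0) + 15(1.007825) + 14.003074
    = 72.000000 + 15.117375 + 14.003074 = 101.120449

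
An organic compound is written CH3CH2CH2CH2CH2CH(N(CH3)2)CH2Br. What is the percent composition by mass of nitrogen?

Atom tally by fragment:
  CH3 → C:1 H:3
  CH2 → C:1 H:2
  CH2 → C:1 H:2
  CH2 → C:1 H:2
  CH2 → C:1 H:2
  CH(N(CH3)2) → C:3 H:7 N:1
  CH2Br → C:1 H:2 Br:1
Element totals:
  C: 9
  H: 20
  Br: 1
  N: 1
Molecular formula: C9H20BrN.
Molar mass = 222.170 g/mol.
Mass from N: 1 × 14.007 = 14.007 g/mol.
%N = 14.007 / 222.170 × 100 = 6.30%.

6.30%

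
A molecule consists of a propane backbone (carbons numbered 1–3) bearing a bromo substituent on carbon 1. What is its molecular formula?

C3H7Br

Atom tally by fragment:
  BrCH2 → C:1 H:2 Br:1
  CH2 → C:1 H:2
  CH3 → C:1 H:3
Element totals:
  C: 3
  H: 7
  Br: 1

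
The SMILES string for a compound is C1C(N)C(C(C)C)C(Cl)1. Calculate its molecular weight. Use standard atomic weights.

147.65 g/mol

Atom tally by fragment:
  cyclobutane ring core → C:4 H:8
  (− 3 ring H displaced by substituents)
  + NH2 → N:1 H:2
  + CH(CH3)2 → C:3 H:7
  + Cl → Cl:1
Element totals:
  C: 7
  H: 14
  Cl: 1
  N: 1
Molecular formula: C7H14ClN.
  M = 7(12.011) + 14(1.008) + 35.45 + 14.007
    = 84.077 + 14.112 + 35.450 + 14.007 = 147.646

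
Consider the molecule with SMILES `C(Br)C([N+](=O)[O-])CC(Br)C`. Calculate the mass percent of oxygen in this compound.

Atom tally by fragment:
  BrCH2 → C:1 H:2 Br:1
  CH(NO2) → C:1 H:1 N:1 O:2
  CH2 → C:1 H:2
  CH(Br) → C:1 H:1 Br:1
  CH3 → C:1 H:3
Element totals:
  C: 5
  H: 9
  Br: 2
  N: 1
  O: 2
Molecular formula: C5H9Br2NO2.
Molar mass = 274.940 g/mol.
Mass from O: 2 × 15.999 = 31.998 g/mol.
%O = 31.998 / 274.940 × 100 = 11.64%.

11.64%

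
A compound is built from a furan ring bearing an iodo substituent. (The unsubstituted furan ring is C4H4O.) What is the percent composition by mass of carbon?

24.77%

Atom tally by fragment:
  furan ring core → C:4 H:4 O:1
  (− 1 ring H displaced by substituents)
  + I → I:1
Element totals:
  C: 4
  H: 3
  I: 1
  O: 1
Molecular formula: C4H3IO.
Molar mass = 193.971 g/mol.
Mass from C: 4 × 12.011 = 48.044 g/mol.
%C = 48.044 / 193.971 × 100 = 24.77%.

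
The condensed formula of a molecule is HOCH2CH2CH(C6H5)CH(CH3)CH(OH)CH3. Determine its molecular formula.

C13H20O2

Element totals:
  C: 13
  H: 20
  O: 2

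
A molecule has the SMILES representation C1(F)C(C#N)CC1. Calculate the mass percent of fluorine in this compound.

Atom tally by fragment:
  cyclobutane ring core → C:4 H:8
  (− 2 ring H displaced by substituents)
  + F → F:1
  + CN → C:1 N:1
Element totals:
  C: 5
  H: 6
  F: 1
  N: 1
Molecular formula: C5H6FN.
Molar mass = 99.108 g/mol.
Mass from F: 1 × 18.998 = 18.998 g/mol.
%F = 18.998 / 99.108 × 100 = 19.17%.

19.17%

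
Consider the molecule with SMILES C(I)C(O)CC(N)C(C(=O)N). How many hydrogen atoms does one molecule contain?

Atom tally by fragment:
  ICH2 → C:1 H:2 I:1
  CH(OH) → C:1 H:2 O:1
  CH2 → C:1 H:2
  CH(NH2) → C:1 H:3 N:1
  CH2CONH2 → C:2 H:4 O:1 N:1
Element totals:
  C: 6
  H: 13
  I: 1
  N: 2
  O: 2

13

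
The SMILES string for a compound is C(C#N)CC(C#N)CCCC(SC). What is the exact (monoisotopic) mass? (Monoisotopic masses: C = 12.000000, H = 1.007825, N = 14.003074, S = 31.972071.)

196.1034

Atom tally by fragment:
  NCCH2 → C:2 H:2 N:1
  CH2 → C:1 H:2
  CH(CN) → C:2 H:1 N:1
  CH2 → C:1 H:2
  CH2 → C:1 H:2
  CH2 → C:1 H:2
  CH2SCH3 → C:2 H:5 S:1
Element totals:
  C: 10
  H: 16
  N: 2
  S: 1
Molecular formula: C10H16N2S.
  M = 10(12.0) + 16(1.007825) + 2(14.003074) + 31.972071
    = 120.000000 + 16.125200 + 28.006148 + 31.972071 = 196.103419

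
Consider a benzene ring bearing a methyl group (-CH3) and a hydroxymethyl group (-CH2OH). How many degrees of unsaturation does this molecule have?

Atom tally by fragment:
  benzene ring core → C:6 H:6
  (− 2 ring H displaced by substituents)
  + CH3 → C:1 H:3
  + CH2OH → C:1 H:3 O:1
Element totals:
  C: 8
  H: 10
  O: 1
Molecular formula: C8H10O.
DoU = (2C + 2 + N − H − X) / 2 = (2·8 + 2 + 0 − 10 − 0) / 2 = 4.

4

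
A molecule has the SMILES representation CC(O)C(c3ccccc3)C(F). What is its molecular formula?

C10H13FO

Atom tally by fragment:
  CH3 → C:1 H:3
  CH(OH) → C:1 H:2 O:1
  CH(C6H5) → C:7 H:6
  CH2F → C:1 H:2 F:1
Element totals:
  C: 10
  H: 13
  F: 1
  O: 1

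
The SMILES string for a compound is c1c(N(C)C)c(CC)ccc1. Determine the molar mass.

149.24 g/mol

Atom tally by fragment:
  benzene ring core → C:6 H:6
  (− 2 ring H displaced by substituents)
  + N(CH3)2 → N:1 C:2 H:6
  + C2H5 → C:2 H:5
Element totals:
  C: 10
  H: 15
  N: 1
Molecular formula: C10H15N.
  M = 10(12.011) + 15(1.008) + 14.007
    = 120.110 + 15.120 + 14.007 = 149.237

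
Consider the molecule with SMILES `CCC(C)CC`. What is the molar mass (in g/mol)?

Atom tally by fragment:
  CH3 → C:1 H:3
  CH2 → C:1 H:2
  CH(CH3) → C:2 H:4
  CH2 → C:1 H:2
  CH3 → C:1 H:3
Element totals:
  C: 6
  H: 14
Molecular formula: C6H14.
  M = 6(12.011) + 14(1.008)
    = 72.066 + 14.112 = 86.178

86.18 g/mol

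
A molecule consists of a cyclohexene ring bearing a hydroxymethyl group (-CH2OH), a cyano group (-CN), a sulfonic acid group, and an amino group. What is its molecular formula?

Atom tally by fragment:
  cyclohexene ring core → C:6 H:10
  (− 4 ring H displaced by substituents)
  + CH2OH → C:1 H:3 O:1
  + CN → C:1 N:1
  + SO3H → S:1 O:3 H:1
  + NH2 → N:1 H:2
Element totals:
  C: 8
  H: 12
  N: 2
  O: 4
  S: 1

C8H12N2O4S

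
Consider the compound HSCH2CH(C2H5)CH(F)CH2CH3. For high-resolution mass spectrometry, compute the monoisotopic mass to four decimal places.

150.0878

Atom tally by fragment:
  HSCH2 → C:1 H:3 S:1
  CH(C2H5) → C:3 H:6
  CH(F) → C:1 H:1 F:1
  CH2 → C:1 H:2
  CH3 → C:1 H:3
Element totals:
  C: 7
  H: 15
  F: 1
  S: 1
Molecular formula: C7H15FS.
  M = 7(12.0) + 15(1.007825) + 18.998403 + 31.972071
    = 84.000000 + 15.117375 + 18.998403 + 31.972071 = 150.087849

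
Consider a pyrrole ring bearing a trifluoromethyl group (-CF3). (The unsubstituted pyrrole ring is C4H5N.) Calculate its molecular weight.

Atom tally by fragment:
  pyrrole ring core → C:4 H:5 N:1
  (− 1 ring H displaced by substituents)
  + CF3 → C:1 F:3
Element totals:
  C: 5
  H: 4
  F: 3
  N: 1
Molecular formula: C5H4F3N.
  M = 5(12.011) + 4(1.008) + 3(18.998) + 14.007
    = 60.055 + 4.032 + 56.994 + 14.007 = 135.088

135.09 g/mol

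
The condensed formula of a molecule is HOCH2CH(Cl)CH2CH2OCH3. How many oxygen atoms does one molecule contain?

2

Atom tally by fragment:
  HOCH2 → C:1 H:3 O:1
  CH(Cl) → C:1 H:1 Cl:1
  CH2 → C:1 H:2
  CH2OCH3 → C:2 H:5 O:1
Element totals:
  C: 5
  H: 11
  Cl: 1
  O: 2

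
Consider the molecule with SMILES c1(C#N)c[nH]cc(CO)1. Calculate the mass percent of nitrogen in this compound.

Atom tally by fragment:
  pyrrole ring core → C:4 H:5 N:1
  (− 2 ring H displaced by substituents)
  + CN → C:1 N:1
  + CH2OH → C:1 H:3 O:1
Element totals:
  C: 6
  H: 6
  N: 2
  O: 1
Molecular formula: C6H6N2O.
Molar mass = 122.127 g/mol.
Mass from N: 2 × 14.007 = 28.014 g/mol.
%N = 28.014 / 122.127 × 100 = 22.94%.

22.94%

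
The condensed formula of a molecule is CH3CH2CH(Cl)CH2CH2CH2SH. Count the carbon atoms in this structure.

Element totals:
  C: 6
  H: 13
  Cl: 1
  S: 1

6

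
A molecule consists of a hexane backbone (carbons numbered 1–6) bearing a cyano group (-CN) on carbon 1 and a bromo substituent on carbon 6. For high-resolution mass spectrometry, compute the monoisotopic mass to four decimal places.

Atom tally by fragment:
  NCCH2 → C:2 H:2 N:1
  CH2 → C:1 H:2
  CH2 → C:1 H:2
  CH2 → C:1 H:2
  CH2 → C:1 H:2
  CH2Br → C:1 H:2 Br:1
Element totals:
  C: 7
  H: 12
  Br: 1
  N: 1
Molecular formula: C7H12BrN.
  M = 7(12.0) + 12(1.007825) + 78.918338 + 14.003074
    = 84.000000 + 12.093900 + 78.918338 + 14.003074 = 189.015312

189.0153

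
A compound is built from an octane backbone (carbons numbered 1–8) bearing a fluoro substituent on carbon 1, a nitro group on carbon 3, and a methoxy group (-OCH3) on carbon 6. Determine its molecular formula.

C9H18FNO3

Atom tally by fragment:
  FCH2 → C:1 H:2 F:1
  CH2 → C:1 H:2
  CH(NO2) → C:1 H:1 N:1 O:2
  CH2 → C:1 H:2
  CH2 → C:1 H:2
  CH(OCH3) → C:2 H:4 O:1
  CH2 → C:1 H:2
  CH3 → C:1 H:3
Element totals:
  C: 9
  H: 18
  F: 1
  N: 1
  O: 3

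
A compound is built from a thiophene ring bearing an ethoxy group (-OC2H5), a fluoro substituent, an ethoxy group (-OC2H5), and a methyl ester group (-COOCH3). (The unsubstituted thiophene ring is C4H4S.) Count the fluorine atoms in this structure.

Atom tally by fragment:
  thiophene ring core → C:4 H:4 S:1
  (− 4 ring H displaced by substituents)
  + OC2H5 → C:2 H:5 O:1
  + F → F:1
  + OC2H5 → C:2 H:5 O:1
  + COOCH3 → C:2 H:3 O:2
Element totals:
  C: 10
  H: 13
  F: 1
  O: 4
  S: 1

1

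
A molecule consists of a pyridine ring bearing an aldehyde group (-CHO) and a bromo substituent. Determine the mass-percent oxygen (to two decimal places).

8.60%

Atom tally by fragment:
  pyridine ring core → C:5 H:5 N:1
  (− 2 ring H displaced by substituents)
  + CHO → C:1 H:1 O:1
  + Br → Br:1
Element totals:
  C: 6
  H: 4
  Br: 1
  N: 1
  O: 1
Molecular formula: C6H4BrNO.
Molar mass = 186.008 g/mol.
Mass from O: 1 × 15.999 = 15.999 g/mol.
%O = 15.999 / 186.008 × 100 = 8.60%.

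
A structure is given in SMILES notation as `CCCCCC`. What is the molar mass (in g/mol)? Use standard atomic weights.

86.18 g/mol

Atom tally by fragment:
  CH3 → C:1 H:3
  CH2 → C:1 H:2
  CH2 → C:1 H:2
  CH2 → C:1 H:2
  CH2 → C:1 H:2
  CH3 → C:1 H:3
Element totals:
  C: 6
  H: 14
Molecular formula: C6H14.
  M = 6(12.011) + 14(1.008)
    = 72.066 + 14.112 = 86.178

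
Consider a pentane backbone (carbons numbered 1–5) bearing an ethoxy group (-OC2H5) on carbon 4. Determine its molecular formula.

Atom tally by fragment:
  CH3 → C:1 H:3
  CH2 → C:1 H:2
  CH2 → C:1 H:2
  CH(OC2H5) → C:3 H:6 O:1
  CH3 → C:1 H:3
Element totals:
  C: 7
  H: 16
  O: 1

C7H16O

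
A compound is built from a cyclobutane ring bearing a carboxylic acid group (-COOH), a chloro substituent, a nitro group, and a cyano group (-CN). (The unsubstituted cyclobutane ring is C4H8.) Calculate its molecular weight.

Atom tally by fragment:
  cyclobutane ring core → C:4 H:8
  (− 4 ring H displaced by substituents)
  + COOH → C:1 H:1 O:2
  + Cl → Cl:1
  + NO2 → N:1 O:2
  + CN → C:1 N:1
Element totals:
  C: 6
  H: 5
  Cl: 1
  N: 2
  O: 4
Molecular formula: C6H5ClN2O4.
  M = 6(12.011) + 5(1.008) + 35.45 + 2(14.007) + 4(15.999)
    = 72.066 + 5.040 + 35.450 + 28.014 + 63.996 = 204.566

204.57 g/mol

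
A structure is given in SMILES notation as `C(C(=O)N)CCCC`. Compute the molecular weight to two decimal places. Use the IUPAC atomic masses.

Atom tally by fragment:
  H2NOCCH2 → C:2 H:4 O:1 N:1
  CH2 → C:1 H:2
  CH2 → C:1 H:2
  CH2 → C:1 H:2
  CH3 → C:1 H:3
Element totals:
  C: 6
  H: 13
  N: 1
  O: 1
Molecular formula: C6H13NO.
  M = 6(12.011) + 13(1.008) + 14.007 + 15.999
    = 72.066 + 13.104 + 14.007 + 15.999 = 115.176

115.18 g/mol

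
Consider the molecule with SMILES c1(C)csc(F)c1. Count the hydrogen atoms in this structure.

Atom tally by fragment:
  thiophene ring core → C:4 H:4 S:1
  (− 2 ring H displaced by substituents)
  + CH3 → C:1 H:3
  + F → F:1
Element totals:
  C: 5
  H: 5
  F: 1
  S: 1

5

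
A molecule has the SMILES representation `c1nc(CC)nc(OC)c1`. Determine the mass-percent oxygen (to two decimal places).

Atom tally by fragment:
  pyrimidine ring core → C:4 H:4 N:2
  (− 2 ring H displaced by substituents)
  + C2H5 → C:2 H:5
  + OCH3 → C:1 H:3 O:1
Element totals:
  C: 7
  H: 10
  N: 2
  O: 1
Molecular formula: C7H10N2O.
Molar mass = 138.170 g/mol.
Mass from O: 1 × 15.999 = 15.999 g/mol.
%O = 15.999 / 138.170 × 100 = 11.58%.

11.58%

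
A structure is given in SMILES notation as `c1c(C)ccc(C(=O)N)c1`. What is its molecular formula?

Atom tally by fragment:
  benzene ring core → C:6 H:6
  (− 2 ring H displaced by substituents)
  + CH3 → C:1 H:3
  + CONH2 → C:1 H:2 O:1 N:1
Element totals:
  C: 8
  H: 9
  N: 1
  O: 1

C8H9NO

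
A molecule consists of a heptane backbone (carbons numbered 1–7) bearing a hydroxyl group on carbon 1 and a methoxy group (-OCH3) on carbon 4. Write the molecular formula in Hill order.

Atom tally by fragment:
  HOCH2 → C:1 H:3 O:1
  CH2 → C:1 H:2
  CH2 → C:1 H:2
  CH(OCH3) → C:2 H:4 O:1
  CH2 → C:1 H:2
  CH2 → C:1 H:2
  CH3 → C:1 H:3
Element totals:
  C: 8
  H: 18
  O: 2

C8H18O2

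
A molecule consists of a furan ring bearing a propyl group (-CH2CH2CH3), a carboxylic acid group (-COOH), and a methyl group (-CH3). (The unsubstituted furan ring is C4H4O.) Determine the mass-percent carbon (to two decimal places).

64.27%

Atom tally by fragment:
  furan ring core → C:4 H:4 O:1
  (− 3 ring H displaced by substituents)
  + CH2CH2CH3 → C:3 H:7
  + COOH → C:1 H:1 O:2
  + CH3 → C:1 H:3
Element totals:
  C: 9
  H: 12
  O: 3
Molecular formula: C9H12O3.
Molar mass = 168.192 g/mol.
Mass from C: 9 × 12.011 = 108.099 g/mol.
%C = 108.099 / 168.192 × 100 = 64.27%.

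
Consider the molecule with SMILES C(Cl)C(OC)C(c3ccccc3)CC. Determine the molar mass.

212.72 g/mol

Atom tally by fragment:
  ClCH2 → C:1 H:2 Cl:1
  CH(OCH3) → C:2 H:4 O:1
  CH(C6H5) → C:7 H:6
  CH2 → C:1 H:2
  CH3 → C:1 H:3
Element totals:
  C: 12
  H: 17
  Cl: 1
  O: 1
Molecular formula: C12H17ClO.
  M = 12(12.011) + 17(1.008) + 35.45 + 15.999
    = 144.132 + 17.136 + 35.450 + 15.999 = 212.717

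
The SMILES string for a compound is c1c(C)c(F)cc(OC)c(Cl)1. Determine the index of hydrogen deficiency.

Atom tally by fragment:
  benzene ring core → C:6 H:6
  (− 4 ring H displaced by substituents)
  + CH3 → C:1 H:3
  + F → F:1
  + OCH3 → C:1 H:3 O:1
  + Cl → Cl:1
Element totals:
  C: 8
  H: 8
  Cl: 1
  F: 1
  O: 1
Molecular formula: C8H8ClFO.
DoU = (2C + 2 + N − H − X) / 2 = (2·8 + 2 + 0 − 8 − 2) / 2 = 4.

4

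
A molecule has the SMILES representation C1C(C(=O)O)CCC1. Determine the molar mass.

Atom tally by fragment:
  cyclopentane ring core → C:5 H:10
  (− 1 ring H displaced by substituents)
  + COOH → C:1 H:1 O:2
Element totals:
  C: 6
  H: 10
  O: 2
Molecular formula: C6H10O2.
  M = 6(12.011) + 10(1.008) + 2(15.999)
    = 72.066 + 10.080 + 31.998 = 114.144

114.14 g/mol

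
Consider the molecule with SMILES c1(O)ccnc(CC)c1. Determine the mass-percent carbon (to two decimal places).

68.27%

Atom tally by fragment:
  pyridine ring core → C:5 H:5 N:1
  (− 2 ring H displaced by substituents)
  + OH → O:1 H:1
  + C2H5 → C:2 H:5
Element totals:
  C: 7
  H: 9
  N: 1
  O: 1
Molecular formula: C7H9NO.
Molar mass = 123.155 g/mol.
Mass from C: 7 × 12.011 = 84.077 g/mol.
%C = 84.077 / 123.155 × 100 = 68.27%.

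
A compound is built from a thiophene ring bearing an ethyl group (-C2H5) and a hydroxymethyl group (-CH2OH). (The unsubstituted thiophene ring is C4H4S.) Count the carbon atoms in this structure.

Atom tally by fragment:
  thiophene ring core → C:4 H:4 S:1
  (− 2 ring H displaced by substituents)
  + C2H5 → C:2 H:5
  + CH2OH → C:1 H:3 O:1
Element totals:
  C: 7
  H: 10
  O: 1
  S: 1

7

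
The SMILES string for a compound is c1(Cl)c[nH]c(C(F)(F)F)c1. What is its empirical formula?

C5H3ClF3N

Atom tally by fragment:
  pyrrole ring core → C:4 H:5 N:1
  (− 2 ring H displaced by substituents)
  + Cl → Cl:1
  + CF3 → C:1 F:3
Element totals:
  C: 5
  H: 3
  Cl: 1
  F: 3
  N: 1
Molecular formula: C5H3ClF3N.
gcd of subscripts (5, 1, 3, 3, 1) = 1, so the empirical formula equals the molecular formula.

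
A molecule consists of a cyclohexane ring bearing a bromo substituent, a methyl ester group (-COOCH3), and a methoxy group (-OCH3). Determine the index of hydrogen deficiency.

Atom tally by fragment:
  cyclohexane ring core → C:6 H:12
  (− 3 ring H displaced by substituents)
  + Br → Br:1
  + COOCH3 → C:2 H:3 O:2
  + OCH3 → C:1 H:3 O:1
Element totals:
  C: 9
  H: 15
  Br: 1
  O: 3
Molecular formula: C9H15BrO3.
DoU = (2C + 2 + N − H − X) / 2 = (2·9 + 2 + 0 − 15 − 1) / 2 = 2.

2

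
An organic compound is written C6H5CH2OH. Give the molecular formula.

C7H8O

Atom tally by fragment:
  benzene ring core → C:6 H:6
  (− 1 ring H displaced by substituents)
  + CH2OH → C:1 H:3 O:1
Element totals:
  C: 7
  H: 8
  O: 1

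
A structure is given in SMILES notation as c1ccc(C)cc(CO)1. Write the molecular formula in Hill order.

Atom tally by fragment:
  benzene ring core → C:6 H:6
  (− 2 ring H displaced by substituents)
  + CH3 → C:1 H:3
  + CH2OH → C:1 H:3 O:1
Element totals:
  C: 8
  H: 10
  O: 1

C8H10O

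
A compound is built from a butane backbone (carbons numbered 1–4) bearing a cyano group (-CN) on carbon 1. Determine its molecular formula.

Atom tally by fragment:
  NCCH2 → C:2 H:2 N:1
  CH2 → C:1 H:2
  CH2 → C:1 H:2
  CH3 → C:1 H:3
Element totals:
  C: 5
  H: 9
  N: 1

C5H9N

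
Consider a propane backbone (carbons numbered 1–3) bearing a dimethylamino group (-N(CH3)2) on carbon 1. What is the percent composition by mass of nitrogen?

16.07%

Atom tally by fragment:
  (CH3)2NCH2 → C:3 H:8 N:1
  CH2 → C:1 H:2
  CH3 → C:1 H:3
Element totals:
  C: 5
  H: 13
  N: 1
Molecular formula: C5H13N.
Molar mass = 87.166 g/mol.
Mass from N: 1 × 14.007 = 14.007 g/mol.
%N = 14.007 / 87.166 × 100 = 16.07%.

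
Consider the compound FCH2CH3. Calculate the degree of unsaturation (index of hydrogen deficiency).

0

Atom tally by fragment:
  FCH2 → C:1 H:2 F:1
  CH3 → C:1 H:3
Element totals:
  C: 2
  H: 5
  F: 1
Molecular formula: C2H5F.
DoU = (2C + 2 + N − H − X) / 2 = (2·2 + 2 + 0 − 5 − 1) / 2 = 0.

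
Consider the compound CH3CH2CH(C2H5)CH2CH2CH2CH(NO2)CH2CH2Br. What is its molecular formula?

Atom tally by fragment:
  CH3 → C:1 H:3
  CH2 → C:1 H:2
  CH(C2H5) → C:3 H:6
  CH2 → C:1 H:2
  CH2 → C:1 H:2
  CH2 → C:1 H:2
  CH(NO2) → C:1 H:1 N:1 O:2
  CH2 → C:1 H:2
  CH2Br → C:1 H:2 Br:1
Element totals:
  C: 11
  H: 22
  Br: 1
  N: 1
  O: 2

C11H22BrNO2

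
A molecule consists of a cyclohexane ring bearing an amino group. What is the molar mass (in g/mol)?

99.18 g/mol

Atom tally by fragment:
  cyclohexane ring core → C:6 H:12
  (− 1 ring H displaced by substituents)
  + NH2 → N:1 H:2
Element totals:
  C: 6
  H: 13
  N: 1
Molecular formula: C6H13N.
  M = 6(12.011) + 13(1.008) + 14.007
    = 72.066 + 13.104 + 14.007 = 99.177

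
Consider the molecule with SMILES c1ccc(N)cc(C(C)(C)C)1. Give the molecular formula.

C10H15N

Atom tally by fragment:
  benzene ring core → C:6 H:6
  (− 2 ring H displaced by substituents)
  + NH2 → N:1 H:2
  + C(CH3)3 → C:4 H:9
Element totals:
  C: 10
  H: 15
  N: 1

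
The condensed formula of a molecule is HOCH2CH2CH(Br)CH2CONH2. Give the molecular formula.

Element totals:
  C: 5
  H: 10
  Br: 1
  N: 1
  O: 2

C5H10BrNO2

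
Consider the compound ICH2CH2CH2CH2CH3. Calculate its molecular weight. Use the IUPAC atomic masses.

198.05 g/mol

Atom tally by fragment:
  ICH2 → C:1 H:2 I:1
  CH2 → C:1 H:2
  CH2 → C:1 H:2
  CH2 → C:1 H:2
  CH3 → C:1 H:3
Element totals:
  C: 5
  H: 11
  I: 1
Molecular formula: C5H11I.
  M = 5(12.011) + 11(1.008) + 126.904
    = 60.055 + 11.088 + 126.904 = 198.047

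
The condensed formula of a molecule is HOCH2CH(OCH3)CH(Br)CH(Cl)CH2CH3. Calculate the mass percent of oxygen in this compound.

13.03%

Atom tally by fragment:
  HOCH2 → C:1 H:3 O:1
  CH(OCH3) → C:2 H:4 O:1
  CH(Br) → C:1 H:1 Br:1
  CH(Cl) → C:1 H:1 Cl:1
  CH2 → C:1 H:2
  CH3 → C:1 H:3
Element totals:
  C: 7
  H: 14
  Br: 1
  Cl: 1
  O: 2
Molecular formula: C7H14BrClO2.
Molar mass = 245.541 g/mol.
Mass from O: 2 × 15.999 = 31.998 g/mol.
%O = 31.998 / 245.541 × 100 = 13.03%.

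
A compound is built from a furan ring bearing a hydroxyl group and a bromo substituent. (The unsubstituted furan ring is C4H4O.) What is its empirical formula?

C4H3BrO2

Atom tally by fragment:
  furan ring core → C:4 H:4 O:1
  (− 2 ring H displaced by substituents)
  + OH → O:1 H:1
  + Br → Br:1
Element totals:
  C: 4
  H: 3
  Br: 1
  O: 2
Molecular formula: C4H3BrO2.
gcd of subscripts (1, 4, 3, 2) = 1, so the empirical formula equals the molecular formula.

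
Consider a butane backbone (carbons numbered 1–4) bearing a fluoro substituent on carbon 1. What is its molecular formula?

Atom tally by fragment:
  FCH2 → C:1 H:2 F:1
  CH2 → C:1 H:2
  CH2 → C:1 H:2
  CH3 → C:1 H:3
Element totals:
  C: 4
  H: 9
  F: 1

C4H9F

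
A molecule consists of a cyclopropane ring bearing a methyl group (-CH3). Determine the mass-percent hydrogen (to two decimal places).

14.37%

Atom tally by fragment:
  cyclopropane ring core → C:3 H:6
  (− 1 ring H displaced by substituents)
  + CH3 → C:1 H:3
Element totals:
  C: 4
  H: 8
Molecular formula: C4H8.
Molar mass = 56.108 g/mol.
Mass from H: 8 × 1.008 = 8.064 g/mol.
%H = 8.064 / 56.108 × 100 = 14.37%.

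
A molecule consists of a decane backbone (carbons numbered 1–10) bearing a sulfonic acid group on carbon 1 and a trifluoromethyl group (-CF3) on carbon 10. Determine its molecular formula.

Atom tally by fragment:
  HO3SCH2 → C:1 H:3 S:1 O:3
  CH2 → C:1 H:2
  CH2 → C:1 H:2
  CH2 → C:1 H:2
  CH2 → C:1 H:2
  CH2 → C:1 H:2
  CH2 → C:1 H:2
  CH2 → C:1 H:2
  CH2 → C:1 H:2
  CH2CF3 → C:2 H:2 F:3
Element totals:
  C: 11
  H: 21
  F: 3
  O: 3
  S: 1

C11H21F3O3S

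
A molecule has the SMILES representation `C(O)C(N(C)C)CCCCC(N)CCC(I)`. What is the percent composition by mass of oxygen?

4.67%

Atom tally by fragment:
  HOCH2 → C:1 H:3 O:1
  CH(N(CH3)2) → C:3 H:7 N:1
  CH2 → C:1 H:2
  CH2 → C:1 H:2
  CH2 → C:1 H:2
  CH2 → C:1 H:2
  CH(NH2) → C:1 H:3 N:1
  CH2 → C:1 H:2
  CH2 → C:1 H:2
  CH2I → C:1 H:2 I:1
Element totals:
  C: 12
  H: 27
  I: 1
  N: 2
  O: 1
Molecular formula: C12H27IN2O.
Molar mass = 342.265 g/mol.
Mass from O: 1 × 15.999 = 15.999 g/mol.
%O = 15.999 / 342.265 × 100 = 4.67%.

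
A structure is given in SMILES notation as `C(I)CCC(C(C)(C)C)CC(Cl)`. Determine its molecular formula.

C10H20ClI

Atom tally by fragment:
  ICH2 → C:1 H:2 I:1
  CH2 → C:1 H:2
  CH2 → C:1 H:2
  CH(C(CH3)3) → C:5 H:10
  CH2 → C:1 H:2
  CH2Cl → C:1 H:2 Cl:1
Element totals:
  C: 10
  H: 20
  Cl: 1
  I: 1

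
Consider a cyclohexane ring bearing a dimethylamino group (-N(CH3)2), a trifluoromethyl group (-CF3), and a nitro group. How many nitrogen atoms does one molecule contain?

Atom tally by fragment:
  cyclohexane ring core → C:6 H:12
  (− 3 ring H displaced by substituents)
  + N(CH3)2 → N:1 C:2 H:6
  + CF3 → C:1 F:3
  + NO2 → N:1 O:2
Element totals:
  C: 9
  H: 15
  F: 3
  N: 2
  O: 2

2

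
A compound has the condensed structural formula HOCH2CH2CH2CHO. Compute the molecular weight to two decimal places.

88.11 g/mol

Atom tally by fragment:
  HOCH2 → C:1 H:3 O:1
  CH2 → C:1 H:2
  CH2CHO → C:2 H:3 O:1
Element totals:
  C: 4
  H: 8
  O: 2
Molecular formula: C4H8O2.
  M = 4(12.011) + 8(1.008) + 2(15.999)
    = 48.044 + 8.064 + 31.998 = 88.106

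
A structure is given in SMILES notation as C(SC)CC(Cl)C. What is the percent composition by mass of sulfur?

Atom tally by fragment:
  CH3SCH2 → C:2 H:5 S:1
  CH2 → C:1 H:2
  CH(Cl) → C:1 H:1 Cl:1
  CH3 → C:1 H:3
Element totals:
  C: 5
  H: 11
  Cl: 1
  S: 1
Molecular formula: C5H11ClS.
Molar mass = 138.653 g/mol.
Mass from S: 1 × 32.06 = 32.060 g/mol.
%S = 32.060 / 138.653 × 100 = 23.12%.

23.12%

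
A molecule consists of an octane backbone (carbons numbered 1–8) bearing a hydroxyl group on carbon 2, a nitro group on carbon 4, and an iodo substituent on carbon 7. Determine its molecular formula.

C8H16INO3

Atom tally by fragment:
  CH3 → C:1 H:3
  CH(OH) → C:1 H:2 O:1
  CH2 → C:1 H:2
  CH(NO2) → C:1 H:1 N:1 O:2
  CH2 → C:1 H:2
  CH2 → C:1 H:2
  CH(I) → C:1 H:1 I:1
  CH3 → C:1 H:3
Element totals:
  C: 8
  H: 16
  I: 1
  N: 1
  O: 3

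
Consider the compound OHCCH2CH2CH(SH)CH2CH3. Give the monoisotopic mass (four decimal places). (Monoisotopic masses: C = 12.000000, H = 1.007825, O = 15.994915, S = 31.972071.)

Atom tally by fragment:
  OHCCH2 → C:2 H:3 O:1
  CH2 → C:1 H:2
  CH(SH) → C:1 H:2 S:1
  CH2 → C:1 H:2
  CH3 → C:1 H:3
Element totals:
  C: 6
  H: 12
  O: 1
  S: 1
Molecular formula: C6H12OS.
  M = 6(12.0) + 12(1.007825) + 15.994915 + 31.972071
    = 72.000000 + 12.093900 + 15.994915 + 31.972071 = 132.060886

132.0609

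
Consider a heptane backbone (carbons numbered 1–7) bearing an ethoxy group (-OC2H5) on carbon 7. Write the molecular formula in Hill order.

Atom tally by fragment:
  CH3 → C:1 H:3
  CH2 → C:1 H:2
  CH2 → C:1 H:2
  CH2 → C:1 H:2
  CH2 → C:1 H:2
  CH2 → C:1 H:2
  CH2OC2H5 → C:3 H:7 O:1
Element totals:
  C: 9
  H: 20
  O: 1

C9H20O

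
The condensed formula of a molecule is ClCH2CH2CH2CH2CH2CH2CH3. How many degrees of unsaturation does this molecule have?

Element totals:
  C: 7
  H: 15
  Cl: 1
Molecular formula: C7H15Cl.
DoU = (2C + 2 + N − H − X) / 2 = (2·7 + 2 + 0 − 15 − 1) / 2 = 0.

0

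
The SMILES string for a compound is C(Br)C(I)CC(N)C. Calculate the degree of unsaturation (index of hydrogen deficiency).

0

Atom tally by fragment:
  BrCH2 → C:1 H:2 Br:1
  CH(I) → C:1 H:1 I:1
  CH2 → C:1 H:2
  CH(NH2) → C:1 H:3 N:1
  CH3 → C:1 H:3
Element totals:
  C: 5
  H: 11
  Br: 1
  I: 1
  N: 1
Molecular formula: C5H11BrIN.
DoU = (2C + 2 + N − H − X) / 2 = (2·5 + 2 + 1 − 11 − 2) / 2 = 0.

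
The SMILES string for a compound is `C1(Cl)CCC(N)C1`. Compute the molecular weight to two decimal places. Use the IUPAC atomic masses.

Atom tally by fragment:
  cyclopentane ring core → C:5 H:10
  (− 2 ring H displaced by substituents)
  + Cl → Cl:1
  + NH2 → N:1 H:2
Element totals:
  C: 5
  H: 10
  Cl: 1
  N: 1
Molecular formula: C5H10ClN.
  M = 5(12.011) + 10(1.008) + 35.45 + 14.007
    = 60.055 + 10.080 + 35.450 + 14.007 = 119.592

119.59 g/mol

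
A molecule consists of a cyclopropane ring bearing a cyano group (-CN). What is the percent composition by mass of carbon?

Atom tally by fragment:
  cyclopropane ring core → C:3 H:6
  (− 1 ring H displaced by substituents)
  + CN → C:1 N:1
Element totals:
  C: 4
  H: 5
  N: 1
Molecular formula: C4H5N.
Molar mass = 67.091 g/mol.
Mass from C: 4 × 12.011 = 48.044 g/mol.
%C = 48.044 / 67.091 × 100 = 71.61%.

71.61%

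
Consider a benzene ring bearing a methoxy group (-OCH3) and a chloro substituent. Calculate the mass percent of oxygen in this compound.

11.22%

Atom tally by fragment:
  benzene ring core → C:6 H:6
  (− 2 ring H displaced by substituents)
  + OCH3 → C:1 H:3 O:1
  + Cl → Cl:1
Element totals:
  C: 7
  H: 7
  Cl: 1
  O: 1
Molecular formula: C7H7ClO.
Molar mass = 142.582 g/mol.
Mass from O: 1 × 15.999 = 15.999 g/mol.
%O = 15.999 / 142.582 × 100 = 11.22%.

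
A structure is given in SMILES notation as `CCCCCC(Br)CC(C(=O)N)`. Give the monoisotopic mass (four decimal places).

235.0572

Atom tally by fragment:
  CH3 → C:1 H:3
  CH2 → C:1 H:2
  CH2 → C:1 H:2
  CH2 → C:1 H:2
  CH2 → C:1 H:2
  CH(Br) → C:1 H:1 Br:1
  CH2 → C:1 H:2
  CH2CONH2 → C:2 H:4 O:1 N:1
Element totals:
  C: 9
  H: 18
  Br: 1
  N: 1
  O: 1
Molecular formula: C9H18BrNO.
  M = 9(12.0) + 18(1.007825) + 78.918338 + 14.003074 + 15.994915
    = 108.000000 + 18.140850 + 78.918338 + 14.003074 + 15.994915 = 235.057177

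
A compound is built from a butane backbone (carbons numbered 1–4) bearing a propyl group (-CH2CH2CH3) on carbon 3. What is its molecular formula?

Atom tally by fragment:
  CH3 → C:1 H:3
  CH2 → C:1 H:2
  CH(CH2CH2CH3) → C:4 H:8
  CH3 → C:1 H:3
Element totals:
  C: 7
  H: 16

C7H16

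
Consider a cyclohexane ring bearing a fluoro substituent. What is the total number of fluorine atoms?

1

Atom tally by fragment:
  cyclohexane ring core → C:6 H:12
  (− 1 ring H displaced by substituents)
  + F → F:1
Element totals:
  C: 6
  H: 11
  F: 1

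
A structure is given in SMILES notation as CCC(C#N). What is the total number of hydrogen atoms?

7

Atom tally by fragment:
  CH3 → C:1 H:3
  CH2 → C:1 H:2
  CH2CN → C:2 H:2 N:1
Element totals:
  C: 4
  H: 7
  N: 1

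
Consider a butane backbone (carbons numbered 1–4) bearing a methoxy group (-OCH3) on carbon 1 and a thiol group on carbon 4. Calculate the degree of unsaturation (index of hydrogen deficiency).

Atom tally by fragment:
  CH3OCH2 → C:2 H:5 O:1
  CH2 → C:1 H:2
  CH2 → C:1 H:2
  CH2SH → C:1 H:3 S:1
Element totals:
  C: 5
  H: 12
  O: 1
  S: 1
Molecular formula: C5H12OS.
DoU = (2C + 2 + N − H − X) / 2 = (2·5 + 2 + 0 − 12 − 0) / 2 = 0.

0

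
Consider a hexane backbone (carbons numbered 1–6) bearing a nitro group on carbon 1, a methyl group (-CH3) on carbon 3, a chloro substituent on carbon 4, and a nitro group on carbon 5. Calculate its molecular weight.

224.64 g/mol

Atom tally by fragment:
  O2NCH2 → C:1 H:2 N:1 O:2
  CH2 → C:1 H:2
  CH(CH3) → C:2 H:4
  CH(Cl) → C:1 H:1 Cl:1
  CH(NO2) → C:1 H:1 N:1 O:2
  CH3 → C:1 H:3
Element totals:
  C: 7
  H: 13
  Cl: 1
  N: 2
  O: 4
Molecular formula: C7H13ClN2O4.
  M = 7(12.011) + 13(1.008) + 35.45 + 2(14.007) + 4(15.999)
    = 84.077 + 13.104 + 35.450 + 28.014 + 63.996 = 224.641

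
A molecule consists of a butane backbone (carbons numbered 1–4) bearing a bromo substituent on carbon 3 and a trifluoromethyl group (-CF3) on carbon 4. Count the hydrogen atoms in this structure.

8

Atom tally by fragment:
  CH3 → C:1 H:3
  CH2 → C:1 H:2
  CH(Br) → C:1 H:1 Br:1
  CH2CF3 → C:2 H:2 F:3
Element totals:
  C: 5
  H: 8
  Br: 1
  F: 3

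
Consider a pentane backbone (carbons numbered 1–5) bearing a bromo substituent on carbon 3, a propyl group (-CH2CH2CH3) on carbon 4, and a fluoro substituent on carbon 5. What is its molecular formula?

Atom tally by fragment:
  CH3 → C:1 H:3
  CH2 → C:1 H:2
  CH(Br) → C:1 H:1 Br:1
  CH(CH2CH2CH3) → C:4 H:8
  CH2F → C:1 H:2 F:1
Element totals:
  C: 8
  H: 16
  Br: 1
  F: 1

C8H16BrF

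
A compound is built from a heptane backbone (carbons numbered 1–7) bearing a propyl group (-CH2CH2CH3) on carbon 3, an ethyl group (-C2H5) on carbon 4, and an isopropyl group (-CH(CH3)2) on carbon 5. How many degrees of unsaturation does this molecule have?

Atom tally by fragment:
  CH3 → C:1 H:3
  CH2 → C:1 H:2
  CH(CH2CH2CH3) → C:4 H:8
  CH(C2H5) → C:3 H:6
  CH(CH(CH3)2) → C:4 H:8
  CH2 → C:1 H:2
  CH3 → C:1 H:3
Element totals:
  C: 15
  H: 32
Molecular formula: C15H32.
DoU = (2C + 2 + N − H − X) / 2 = (2·15 + 2 + 0 − 32 − 0) / 2 = 0.

0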